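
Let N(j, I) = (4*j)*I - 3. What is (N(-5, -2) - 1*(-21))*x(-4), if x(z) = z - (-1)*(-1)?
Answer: -290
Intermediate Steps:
N(j, I) = -3 + 4*I*j (N(j, I) = 4*I*j - 3 = -3 + 4*I*j)
x(z) = -1 + z (x(z) = z - 1*1 = z - 1 = -1 + z)
(N(-5, -2) - 1*(-21))*x(-4) = ((-3 + 4*(-2)*(-5)) - 1*(-21))*(-1 - 4) = ((-3 + 40) + 21)*(-5) = (37 + 21)*(-5) = 58*(-5) = -290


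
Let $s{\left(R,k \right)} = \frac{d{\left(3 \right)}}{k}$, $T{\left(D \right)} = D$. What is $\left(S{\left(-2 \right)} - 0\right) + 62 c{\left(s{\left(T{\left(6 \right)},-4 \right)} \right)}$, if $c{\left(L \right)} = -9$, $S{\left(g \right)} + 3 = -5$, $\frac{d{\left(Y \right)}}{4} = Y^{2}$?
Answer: $-566$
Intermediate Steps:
$d{\left(Y \right)} = 4 Y^{2}$
$S{\left(g \right)} = -8$ ($S{\left(g \right)} = -3 - 5 = -8$)
$s{\left(R,k \right)} = \frac{36}{k}$ ($s{\left(R,k \right)} = \frac{4 \cdot 3^{2}}{k} = \frac{4 \cdot 9}{k} = \frac{36}{k}$)
$\left(S{\left(-2 \right)} - 0\right) + 62 c{\left(s{\left(T{\left(6 \right)},-4 \right)} \right)} = \left(-8 - 0\right) + 62 \left(-9\right) = \left(-8 + 0\right) - 558 = -8 - 558 = -566$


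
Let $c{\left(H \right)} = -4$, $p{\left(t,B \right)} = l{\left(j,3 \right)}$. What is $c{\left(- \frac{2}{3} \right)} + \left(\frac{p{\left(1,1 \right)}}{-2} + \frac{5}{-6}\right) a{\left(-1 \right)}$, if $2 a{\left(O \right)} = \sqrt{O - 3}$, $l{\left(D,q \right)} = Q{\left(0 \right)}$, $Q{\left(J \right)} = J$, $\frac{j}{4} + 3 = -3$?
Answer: $-4 - \frac{5 i}{6} \approx -4.0 - 0.83333 i$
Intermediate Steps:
$j = -24$ ($j = -12 + 4 \left(-3\right) = -12 - 12 = -24$)
$l{\left(D,q \right)} = 0$
$p{\left(t,B \right)} = 0$
$a{\left(O \right)} = \frac{\sqrt{-3 + O}}{2}$ ($a{\left(O \right)} = \frac{\sqrt{O - 3}}{2} = \frac{\sqrt{-3 + O}}{2}$)
$c{\left(- \frac{2}{3} \right)} + \left(\frac{p{\left(1,1 \right)}}{-2} + \frac{5}{-6}\right) a{\left(-1 \right)} = -4 + \left(\frac{0}{-2} + \frac{5}{-6}\right) \frac{\sqrt{-3 - 1}}{2} = -4 + \left(0 \left(- \frac{1}{2}\right) + 5 \left(- \frac{1}{6}\right)\right) \frac{\sqrt{-4}}{2} = -4 + \left(0 - \frac{5}{6}\right) \frac{2 i}{2} = -4 - \frac{5 i}{6}$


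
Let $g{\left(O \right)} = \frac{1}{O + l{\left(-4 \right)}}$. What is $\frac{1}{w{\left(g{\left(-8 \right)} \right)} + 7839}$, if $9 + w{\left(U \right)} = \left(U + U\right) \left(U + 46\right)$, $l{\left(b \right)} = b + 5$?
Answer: $\frac{49}{383028} \approx 0.00012793$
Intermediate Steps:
$l{\left(b \right)} = 5 + b$
$g{\left(O \right)} = \frac{1}{1 + O}$ ($g{\left(O \right)} = \frac{1}{O + \left(5 - 4\right)} = \frac{1}{O + 1} = \frac{1}{1 + O}$)
$w{\left(U \right)} = -9 + 2 U \left(46 + U\right)$ ($w{\left(U \right)} = -9 + \left(U + U\right) \left(U + 46\right) = -9 + 2 U \left(46 + U\right)$)
$\frac{1}{w{\left(g{\left(-8 \right)} \right)} + 7839} = \frac{1}{\left(-9 + 2 \left(\frac{1}{1 - 8}\right)^{2} + \frac{92}{1 - 8}\right) + 7839} = \frac{1}{\left(-9 + 2 \left(\frac{1}{-7}\right)^{2} + \frac{92}{-7}\right) + 7839} = \frac{1}{\left(-9 + 2 \left(- \frac{1}{7}\right)^{2} + 92 \left(- \frac{1}{7}\right)\right) + 7839} = \frac{1}{\left(-9 + 2 \cdot \frac{1}{49} - \frac{92}{7}\right) + 7839} = \frac{1}{\left(-9 + \frac{2}{49} - \frac{92}{7}\right) + 7839} = \frac{1}{- \frac{1083}{49} + 7839} = \frac{1}{\frac{383028}{49}} = \frac{49}{383028}$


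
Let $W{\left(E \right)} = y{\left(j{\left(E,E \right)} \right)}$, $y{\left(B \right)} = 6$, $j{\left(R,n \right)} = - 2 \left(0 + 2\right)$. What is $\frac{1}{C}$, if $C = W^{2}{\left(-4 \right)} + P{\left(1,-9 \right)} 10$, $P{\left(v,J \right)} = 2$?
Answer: $\frac{1}{56} \approx 0.017857$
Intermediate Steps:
$j{\left(R,n \right)} = -4$ ($j{\left(R,n \right)} = \left(-2\right) 2 = -4$)
$W{\left(E \right)} = 6$
$C = 56$ ($C = 6^{2} + 2 \cdot 10 = 36 + 20 = 56$)
$\frac{1}{C} = \frac{1}{56}$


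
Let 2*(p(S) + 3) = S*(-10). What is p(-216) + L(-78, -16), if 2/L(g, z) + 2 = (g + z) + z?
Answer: 60311/56 ≈ 1077.0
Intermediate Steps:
p(S) = -3 - 5*S (p(S) = -3 + (S*(-10))/2 = -3 + (-10*S)/2 = -3 - 5*S)
L(g, z) = 2/(-2 + g + 2*z) (L(g, z) = 2/(-2 + ((g + z) + z)) = 2/(-2 + (g + 2*z)) = 2/(-2 + g + 2*z))
p(-216) + L(-78, -16) = (-3 - 5*(-216)) + 2/(-2 - 78 + 2*(-16)) = (-3 + 1080) + 2/(-2 - 78 - 32) = 1077 + 2/(-112) = 1077 + 2*(-1/112) = 1077 - 1/56 = 60311/56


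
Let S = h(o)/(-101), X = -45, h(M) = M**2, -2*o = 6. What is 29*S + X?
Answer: -4806/101 ≈ -47.584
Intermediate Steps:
o = -3 (o = -1/2*6 = -3)
S = -9/101 (S = (-3)**2/(-101) = 9*(-1/101) = -9/101 ≈ -0.089109)
29*S + X = 29*(-9/101) - 45 = -261/101 - 45 = -4806/101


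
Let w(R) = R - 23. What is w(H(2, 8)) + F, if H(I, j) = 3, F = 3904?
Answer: 3884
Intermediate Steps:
w(R) = -23 + R
w(H(2, 8)) + F = (-23 + 3) + 3904 = -20 + 3904 = 3884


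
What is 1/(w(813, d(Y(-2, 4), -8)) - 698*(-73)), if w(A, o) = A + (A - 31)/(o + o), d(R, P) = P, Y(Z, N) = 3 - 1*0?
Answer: 8/413745 ≈ 1.9336e-5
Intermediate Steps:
Y(Z, N) = 3 (Y(Z, N) = 3 + 0 = 3)
w(A, o) = A + (-31 + A)/(2*o) (w(A, o) = A + (-31 + A)/((2*o)) = A + (-31 + A)*(1/(2*o)) = A + (-31 + A)/(2*o))
1/(w(813, d(Y(-2, 4), -8)) - 698*(-73)) = 1/((½)*(-31 + 813 + 2*813*(-8))/(-8) - 698*(-73)) = 1/((½)*(-⅛)*(-31 + 813 - 13008) + 50954) = 1/((½)*(-⅛)*(-12226) + 50954) = 1/(6113/8 + 50954) = 1/(413745/8) = 8/413745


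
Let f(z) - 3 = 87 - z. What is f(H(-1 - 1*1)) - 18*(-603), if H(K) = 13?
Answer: 10931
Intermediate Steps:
f(z) = 90 - z (f(z) = 3 + (87 - z) = 90 - z)
f(H(-1 - 1*1)) - 18*(-603) = (90 - 1*13) - 18*(-603) = (90 - 13) + 10854 = 77 + 10854 = 10931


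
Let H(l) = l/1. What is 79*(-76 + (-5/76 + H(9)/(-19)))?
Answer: -459543/76 ≈ -6046.6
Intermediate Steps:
H(l) = l (H(l) = l*1 = l)
79*(-76 + (-5/76 + H(9)/(-19))) = 79*(-76 + (-5/76 + 9/(-19))) = 79*(-76 + (-5*1/76 + 9*(-1/19))) = 79*(-76 + (-5/76 - 9/19)) = 79*(-76 - 41/76) = 79*(-5817/76) = -459543/76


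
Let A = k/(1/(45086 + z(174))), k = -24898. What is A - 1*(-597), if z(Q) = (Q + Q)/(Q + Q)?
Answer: -1122575529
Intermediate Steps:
z(Q) = 1 (z(Q) = (2*Q)/((2*Q)) = (2*Q)*(1/(2*Q)) = 1)
A = -1122576126 (A = -24898/(1/(45086 + 1)) = -24898/(1/45087) = -24898/1/45087 = -24898*45087 = -1122576126)
A - 1*(-597) = -1122576126 - 1*(-597) = -1122576126 + 597 = -1122575529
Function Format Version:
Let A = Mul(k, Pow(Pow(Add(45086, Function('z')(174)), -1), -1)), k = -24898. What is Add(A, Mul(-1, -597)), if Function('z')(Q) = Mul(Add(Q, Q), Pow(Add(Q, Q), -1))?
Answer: -1122575529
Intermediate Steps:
Function('z')(Q) = 1 (Function('z')(Q) = Mul(Mul(2, Q), Pow(Mul(2, Q), -1)) = Mul(Mul(2, Q), Mul(Rational(1, 2), Pow(Q, -1))) = 1)
A = -1122576126 (A = Mul(-24898, Pow(Pow(Add(45086, 1), -1), -1)) = Mul(-24898, Pow(Pow(45087, -1), -1)) = Mul(-24898, Pow(Rational(1, 45087), -1)) = Mul(-24898, 45087) = -1122576126)
Add(A, Mul(-1, -597)) = Add(-1122576126, Mul(-1, -597)) = Add(-1122576126, 597) = -1122575529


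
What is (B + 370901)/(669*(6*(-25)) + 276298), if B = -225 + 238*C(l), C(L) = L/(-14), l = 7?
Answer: 370557/175948 ≈ 2.1061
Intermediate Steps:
C(L) = -L/14 (C(L) = L*(-1/14) = -L/14)
B = -344 (B = -225 + 238*(-1/14*7) = -225 + 238*(-½) = -225 - 119 = -344)
(B + 370901)/(669*(6*(-25)) + 276298) = (-344 + 370901)/(669*(6*(-25)) + 276298) = 370557/(669*(-150) + 276298) = 370557/(-100350 + 276298) = 370557/175948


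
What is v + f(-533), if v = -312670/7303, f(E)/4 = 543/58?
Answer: -1136372/211787 ≈ -5.3656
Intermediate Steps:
f(E) = 1086/29 (f(E) = 4*(543/58) = 1086/29)
v = -312670/7303 (v = -312670*1/7303 = -312670/7303 ≈ -42.814)
v + f(-533) = -312670/7303 + 1086/29 = -1136372/211787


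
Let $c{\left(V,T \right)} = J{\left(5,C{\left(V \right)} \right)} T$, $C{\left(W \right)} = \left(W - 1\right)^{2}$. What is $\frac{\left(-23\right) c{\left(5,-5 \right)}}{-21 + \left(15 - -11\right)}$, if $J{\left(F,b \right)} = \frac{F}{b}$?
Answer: $\frac{115}{16} \approx 7.1875$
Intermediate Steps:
$C{\left(W \right)} = \left(-1 + W\right)^{2}$
$c{\left(V,T \right)} = \frac{5 T}{\left(-1 + V\right)^{2}}$ ($c{\left(V,T \right)} = \frac{5}{\left(-1 + V\right)^{2}} T = \frac{5 T}{\left(-1 + V\right)^{2}}$)
$\frac{\left(-23\right) c{\left(5,-5 \right)}}{-21 + \left(15 - -11\right)} = \frac{\left(-23\right) 5 \left(-5\right) \frac{1}{\left(-1 + 5\right)^{2}}}{-21 + \left(15 - -11\right)} = \frac{\left(-23\right) 5 \left(-5\right) \frac{1}{16}}{-21 + \left(15 + 11\right)} = \frac{\left(-23\right) 5 \left(-5\right) \frac{1}{16}}{-21 + 26} = \frac{\left(-23\right) \left(- \frac{25}{16}\right)}{5} = \frac{575}{16} \cdot \frac{1}{5} = \frac{115}{16}$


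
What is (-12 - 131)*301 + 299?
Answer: -42744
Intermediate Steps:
(-12 - 131)*301 + 299 = -143*301 + 299 = -43043 + 299 = -42744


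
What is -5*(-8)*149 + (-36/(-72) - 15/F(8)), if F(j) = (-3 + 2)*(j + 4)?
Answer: 23847/4 ≈ 5961.8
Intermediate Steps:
F(j) = -4 - j (F(j) = -(4 + j) = -4 - j)
-5*(-8)*149 + (-36/(-72) - 15/F(8)) = -5*(-8)*149 + (-36/(-72) - 15/(-4 - 1*8)) = 40*149 + (-36*(-1/72) - 15/(-4 - 8)) = 5960 + (1/2 - 15/(-12)) = 5960 + (1/2 - 15*(-1/12)) = 5960 + (1/2 + 5/4) = 5960 + 7/4 = 23847/4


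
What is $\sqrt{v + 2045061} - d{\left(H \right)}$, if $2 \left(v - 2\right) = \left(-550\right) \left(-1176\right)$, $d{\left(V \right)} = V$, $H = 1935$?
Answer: $-1935 + \sqrt{2368463} \approx -396.02$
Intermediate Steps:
$v = 323402$ ($v = 2 + \frac{\left(-550\right) \left(-1176\right)}{2} = 2 + \frac{1}{2} \cdot 646800 = 2 + 323400 = 323402$)
$\sqrt{v + 2045061} - d{\left(H \right)} = \sqrt{323402 + 2045061} - 1935 = \sqrt{2368463} - 1935 = -1935 + \sqrt{2368463}$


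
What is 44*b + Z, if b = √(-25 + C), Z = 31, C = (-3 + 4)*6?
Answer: 31 + 44*I*√19 ≈ 31.0 + 191.79*I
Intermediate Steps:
C = 6 (C = 1*6 = 6)
b = I*√19 (b = √(-25 + 6) = √(-19) = I*√19 ≈ 4.3589*I)
44*b + Z = 44*(I*√19) + 31 = 44*I*√19 + 31 = 31 + 44*I*√19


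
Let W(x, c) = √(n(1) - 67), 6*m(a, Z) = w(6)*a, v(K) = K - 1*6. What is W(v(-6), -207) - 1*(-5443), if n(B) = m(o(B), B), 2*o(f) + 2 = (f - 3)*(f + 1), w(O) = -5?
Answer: 5443 + I*√258/2 ≈ 5443.0 + 8.0312*I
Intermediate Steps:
v(K) = -6 + K (v(K) = K - 6 = -6 + K)
o(f) = -1 + (1 + f)*(-3 + f)/2 (o(f) = -1 + ((f - 3)*(f + 1))/2 = -1 + ((-3 + f)*(1 + f))/2 = -1 + ((1 + f)*(-3 + f))/2 = -1 + (1 + f)*(-3 + f)/2)
m(a, Z) = -5*a/6 (m(a, Z) = (-5*a)/6 = -5*a/6)
n(B) = 25/12 - 5*B²/12 + 5*B/6 (n(B) = -5*(-5/2 + B²/2 - B)/6 = 25/12 - 5*B²/12 + 5*B/6)
W(x, c) = I*√258/2 (W(x, c) = √((25/12 - 5/12*1² + (⅚)*1) - 67) = √((25/12 - 5/12*1 + ⅚) - 67) = √((25/12 - 5/12 + ⅚) - 67) = √(5/2 - 67) = √(-129/2) = I*√258/2)
W(v(-6), -207) - 1*(-5443) = I*√258/2 - 1*(-5443) = I*√258/2 + 5443 = 5443 + I*√258/2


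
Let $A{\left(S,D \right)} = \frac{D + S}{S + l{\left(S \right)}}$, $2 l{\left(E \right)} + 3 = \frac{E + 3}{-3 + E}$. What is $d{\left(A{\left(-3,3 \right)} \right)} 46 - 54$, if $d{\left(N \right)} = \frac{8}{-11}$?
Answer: $- \frac{962}{11} \approx -87.455$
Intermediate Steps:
$l{\left(E \right)} = - \frac{3}{2} + \frac{3 + E}{2 \left(-3 + E\right)}$ ($l{\left(E \right)} = - \frac{3}{2} + \frac{\left(E + 3\right) \frac{1}{-3 + E}}{2} = - \frac{3}{2} + \frac{\left(3 + E\right) \frac{1}{-3 + E}}{2} = - \frac{3}{2} + \frac{\frac{1}{-3 + E} \left(3 + E\right)}{2} = - \frac{3}{2} + \frac{3 + E}{2 \left(-3 + E\right)}$)
$A{\left(S,D \right)} = \frac{D + S}{S + \frac{6 - S}{-3 + S}}$
$d{\left(N \right)} = - \frac{8}{11}$ ($d{\left(N \right)} = 8 \left(- \frac{1}{11}\right) = - \frac{8}{11}$)
$d{\left(A{\left(-3,3 \right)} \right)} 46 - 54 = \left(- \frac{8}{11}\right) 46 - 54 = - \frac{368}{11} - 54 = - \frac{962}{11}$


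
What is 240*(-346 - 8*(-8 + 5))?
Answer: -77280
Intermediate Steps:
240*(-346 - 8*(-8 + 5)) = 240*(-346 - 8*(-3)) = 240*(-346 + 24) = 240*(-322) = -77280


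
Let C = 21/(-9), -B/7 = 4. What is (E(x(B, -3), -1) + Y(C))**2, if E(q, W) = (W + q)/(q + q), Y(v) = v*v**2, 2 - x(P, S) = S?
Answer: 2758921/18225 ≈ 151.38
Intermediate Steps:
B = -28 (B = -7*4 = -28)
C = -7/3 (C = 21*(-1/9) = -7/3 ≈ -2.3333)
x(P, S) = 2 - S
Y(v) = v**3
E(q, W) = (W + q)/(2*q) (E(q, W) = (W + q)/((2*q)) = (W + q)*(1/(2*q)) = (W + q)/(2*q))
(E(x(B, -3), -1) + Y(C))**2 = ((-1 + (2 - 1*(-3)))/(2*(2 - 1*(-3))) + (-7/3)**3)**2 = ((-1 + (2 + 3))/(2*(2 + 3)) - 343/27)**2 = ((1/2)*(-1 + 5)/5 - 343/27)**2 = ((1/2)*(1/5)*4 - 343/27)**2 = (2/5 - 343/27)**2 = (-1661/135)**2 = 2758921/18225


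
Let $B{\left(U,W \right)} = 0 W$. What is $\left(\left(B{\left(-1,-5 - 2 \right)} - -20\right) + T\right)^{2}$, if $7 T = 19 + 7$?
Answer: $\frac{27556}{49} \approx 562.37$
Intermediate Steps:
$B{\left(U,W \right)} = 0$
$T = \frac{26}{7}$ ($T = \frac{19 + 7}{7} = \frac{1}{7} \cdot 26 = \frac{26}{7} \approx 3.7143$)
$\left(\left(B{\left(-1,-5 - 2 \right)} - -20\right) + T\right)^{2} = \left(\left(0 - -20\right) + \frac{26}{7}\right)^{2} = \left(\left(0 + 20\right) + \frac{26}{7}\right)^{2} = \left(20 + \frac{26}{7}\right)^{2} = \left(\frac{166}{7}\right)^{2} = \frac{27556}{49}$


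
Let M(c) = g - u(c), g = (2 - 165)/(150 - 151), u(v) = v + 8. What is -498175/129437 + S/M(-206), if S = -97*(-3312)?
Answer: 41403607193/46726757 ≈ 886.08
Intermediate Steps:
u(v) = 8 + v
g = 163 (g = -163/(-1) = -163*(-1) = 163)
S = 321264
M(c) = 155 - c (M(c) = 163 - (8 + c) = 163 + (-8 - c) = 155 - c)
-498175/129437 + S/M(-206) = -498175/129437 + 321264/(155 - 1*(-206)) = -498175*1/129437 + 321264/(155 + 206) = -498175/129437 + 321264/361 = 41403607193/46726757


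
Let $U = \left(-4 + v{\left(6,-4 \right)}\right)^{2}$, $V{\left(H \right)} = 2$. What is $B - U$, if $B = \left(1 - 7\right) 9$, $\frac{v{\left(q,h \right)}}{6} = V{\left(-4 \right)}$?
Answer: $-118$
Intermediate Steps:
$v{\left(q,h \right)} = 12$ ($v{\left(q,h \right)} = 6 \cdot 2 = 12$)
$U = 64$ ($U = \left(-4 + 12\right)^{2} = 8^{2} = 64$)
$B = -54$ ($B = \left(-6\right) 9 = -54$)
$B - U = -54 - 64 = -118$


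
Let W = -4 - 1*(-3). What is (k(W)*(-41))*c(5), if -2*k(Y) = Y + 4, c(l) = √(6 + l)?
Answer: 123*√11/2 ≈ 203.97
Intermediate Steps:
W = -1 (W = -4 + 3 = -1)
k(Y) = -2 - Y/2 (k(Y) = -(Y + 4)/2 = -(4 + Y)/2 = -2 - Y/2)
(k(W)*(-41))*c(5) = ((-2 - ½*(-1))*(-41))*√(6 + 5) = ((-2 + ½)*(-41))*√11 = (-3/2*(-41))*√11 = 123*√11/2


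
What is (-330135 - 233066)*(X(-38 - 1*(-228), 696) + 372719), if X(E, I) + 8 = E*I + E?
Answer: -284495916341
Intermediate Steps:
X(E, I) = -8 + E + E*I (X(E, I) = -8 + (E*I + E) = -8 + (E + E*I) = -8 + E + E*I)
(-330135 - 233066)*(X(-38 - 1*(-228), 696) + 372719) = (-330135 - 233066)*((-8 + (-38 - 1*(-228)) + (-38 - 1*(-228))*696) + 372719) = -563201*((-8 + (-38 + 228) + (-38 + 228)*696) + 372719) = -563201*((-8 + 190 + 190*696) + 372719) = -563201*((-8 + 190 + 132240) + 372719) = -563201*(132422 + 372719) = -563201*505141 = -284495916341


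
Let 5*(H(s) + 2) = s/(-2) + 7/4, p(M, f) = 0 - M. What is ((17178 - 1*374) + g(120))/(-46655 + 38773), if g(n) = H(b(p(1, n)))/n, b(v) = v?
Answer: -5761367/2702400 ≈ -2.1319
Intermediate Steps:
p(M, f) = -M
H(s) = -33/20 - s/10 (H(s) = -2 + (s/(-2) + 7/4)/5 = -2 + (s*(-½) + 7*(¼))/5 = -2 + (-s/2 + 7/4)/5 = -2 + (7/4 - s/2)/5 = -2 + (7/20 - s/10) = -33/20 - s/10)
g(n) = -31/(20*n) (g(n) = (-33/20 - (-1)/10)/n = (-33/20 - ⅒*(-1))/n = (-33/20 + ⅒)/n = -31/(20*n))
((17178 - 1*374) + g(120))/(-46655 + 38773) = ((17178 - 1*374) - 31/20/120)/(-46655 + 38773) = ((17178 - 374) - 31/20*1/120)/(-7882) = (16804 - 31/2400)*(-1/7882) = (40329569/2400)*(-1/7882) = -5761367/2702400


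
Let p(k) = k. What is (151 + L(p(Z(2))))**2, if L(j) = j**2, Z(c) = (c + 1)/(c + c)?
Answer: 5880625/256 ≈ 22971.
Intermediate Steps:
Z(c) = (1 + c)/(2*c) (Z(c) = (1 + c)/((2*c)) = (1 + c)*(1/(2*c)) = (1 + c)/(2*c))
(151 + L(p(Z(2))))**2 = (151 + ((1/2)*(1 + 2)/2)**2)**2 = (151 + ((1/2)*(1/2)*3)**2)**2 = (151 + (3/4)**2)**2 = (151 + 9/16)**2 = (2425/16)**2 = 5880625/256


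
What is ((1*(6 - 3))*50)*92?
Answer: 13800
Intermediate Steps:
((1*(6 - 3))*50)*92 = ((1*3)*50)*92 = (3*50)*92 = 150*92 = 13800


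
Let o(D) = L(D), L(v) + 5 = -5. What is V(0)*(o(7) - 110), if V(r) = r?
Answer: 0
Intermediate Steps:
L(v) = -10 (L(v) = -5 - 5 = -10)
o(D) = -10
V(0)*(o(7) - 110) = 0*(-10 - 110) = 0*(-120) = 0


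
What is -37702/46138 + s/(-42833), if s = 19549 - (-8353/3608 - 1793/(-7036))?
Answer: -1140976254986691/895862980153592 ≈ -1.2736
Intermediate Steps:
s = 124080256769/6346472 (s = 19549 - (-8353*1/3608 - 1793*(-1/7036)) = 19549 - (-8353/3608 + 1793/7036) = 19549 - 1*(-13075641/6346472) = 19549 + 13075641/6346472 = 124080256769/6346472 ≈ 19551.)
-37702/46138 + s/(-42833) = -37702/46138 + (124080256769/6346472)/(-42833) = -37702*1/46138 + (124080256769/6346472)*(-1/42833) = -18851/23069 - 17725750967/38834062168 = -1140976254986691/895862980153592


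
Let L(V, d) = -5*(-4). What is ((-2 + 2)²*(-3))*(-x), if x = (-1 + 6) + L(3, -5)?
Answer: 0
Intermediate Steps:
L(V, d) = 20
x = 25 (x = (-1 + 6) + 20 = 5 + 20 = 25)
((-2 + 2)²*(-3))*(-x) = ((-2 + 2)²*(-3))*(-1*25) = (0²*(-3))*(-25) = (0*(-3))*(-25) = 0*(-25) = 0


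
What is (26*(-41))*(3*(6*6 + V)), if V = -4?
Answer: -102336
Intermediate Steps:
(26*(-41))*(3*(6*6 + V)) = (26*(-41))*(3*(6*6 - 4)) = -3198*(36 - 4) = -3198*32 = -1066*96 = -102336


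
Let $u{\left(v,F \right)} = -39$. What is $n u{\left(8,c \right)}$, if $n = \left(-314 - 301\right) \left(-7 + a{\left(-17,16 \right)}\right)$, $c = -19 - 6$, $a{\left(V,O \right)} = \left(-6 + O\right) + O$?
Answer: $455715$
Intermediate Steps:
$a{\left(V,O \right)} = -6 + 2 O$
$c = -25$ ($c = -19 - 6 = -25$)
$n = -11685$ ($n = \left(-314 - 301\right) \left(-7 + \left(-6 + 2 \cdot 16\right)\right) = - 615 \left(-7 + \left(-6 + 32\right)\right) = - 615 \left(-7 + 26\right) = \left(-615\right) 19 = -11685$)
$n u{\left(8,c \right)} = \left(-11685\right) \left(-39\right) = 455715$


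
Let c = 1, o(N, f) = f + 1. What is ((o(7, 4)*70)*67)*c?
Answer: 23450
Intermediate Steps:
o(N, f) = 1 + f
((o(7, 4)*70)*67)*c = (((1 + 4)*70)*67)*1 = ((5*70)*67)*1 = (350*67)*1 = 23450*1 = 23450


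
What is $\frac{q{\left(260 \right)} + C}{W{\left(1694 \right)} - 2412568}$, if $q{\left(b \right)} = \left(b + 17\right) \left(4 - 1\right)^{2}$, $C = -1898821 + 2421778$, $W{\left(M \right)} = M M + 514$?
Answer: $\frac{262725}{228791} \approx 1.1483$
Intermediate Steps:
$W{\left(M \right)} = 514 + M^{2}$ ($W{\left(M \right)} = M^{2} + 514 = 514 + M^{2}$)
$C = 522957$
$q{\left(b \right)} = 153 + 9 b$ ($q{\left(b \right)} = \left(17 + b\right) 3^{2} = \left(17 + b\right) 9 = 153 + 9 b$)
$\frac{q{\left(260 \right)} + C}{W{\left(1694 \right)} - 2412568} = \frac{\left(153 + 9 \cdot 260\right) + 522957}{\left(514 + 1694^{2}\right) - 2412568} = \frac{\left(153 + 2340\right) + 522957}{\left(514 + 2869636\right) - 2412568} = \frac{2493 + 522957}{2870150 - 2412568} = \frac{525450}{457582} = 525450 \cdot \frac{1}{457582} = \frac{262725}{228791}$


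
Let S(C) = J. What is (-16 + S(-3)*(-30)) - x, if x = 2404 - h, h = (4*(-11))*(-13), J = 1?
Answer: -1878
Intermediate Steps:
h = 572 (h = -44*(-13) = 572)
S(C) = 1
x = 1832 (x = 2404 - 1*572 = 2404 - 572 = 1832)
(-16 + S(-3)*(-30)) - x = (-16 + 1*(-30)) - 1*1832 = (-16 - 30) - 1832 = -46 - 1832 = -1878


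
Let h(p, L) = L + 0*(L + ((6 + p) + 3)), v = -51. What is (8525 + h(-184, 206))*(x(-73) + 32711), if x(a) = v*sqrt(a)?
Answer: 285599741 - 445281*I*sqrt(73) ≈ 2.856e+8 - 3.8045e+6*I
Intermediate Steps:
x(a) = -51*sqrt(a)
h(p, L) = L (h(p, L) = L + 0*(L + (9 + p)) = L + 0*(9 + L + p) = L + 0 = L)
(8525 + h(-184, 206))*(x(-73) + 32711) = (8525 + 206)*(-51*I*sqrt(73) + 32711) = 8731*(-51*I*sqrt(73) + 32711) = 8731*(32711 - 51*I*sqrt(73)) = 285599741 - 445281*I*sqrt(73)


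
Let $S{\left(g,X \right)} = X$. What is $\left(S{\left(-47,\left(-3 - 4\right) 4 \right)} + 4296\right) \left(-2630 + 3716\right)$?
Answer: $4635048$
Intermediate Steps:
$\left(S{\left(-47,\left(-3 - 4\right) 4 \right)} + 4296\right) \left(-2630 + 3716\right) = \left(\left(-3 - 4\right) 4 + 4296\right) \left(-2630 + 3716\right) = \left(\left(-7\right) 4 + 4296\right) 1086 = \left(-28 + 4296\right) 1086 = 4268 \cdot 1086 = 4635048$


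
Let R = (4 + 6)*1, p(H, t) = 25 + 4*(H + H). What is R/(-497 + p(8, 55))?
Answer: -5/204 ≈ -0.024510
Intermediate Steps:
p(H, t) = 25 + 8*H (p(H, t) = 25 + 4*(2*H) = 25 + 8*H)
R = 10 (R = 10*1 = 10)
R/(-497 + p(8, 55)) = 10/(-497 + (25 + 8*8)) = 10/(-497 + (25 + 64)) = 10/(-497 + 89) = 10/(-408) = -1/408*10 = -5/204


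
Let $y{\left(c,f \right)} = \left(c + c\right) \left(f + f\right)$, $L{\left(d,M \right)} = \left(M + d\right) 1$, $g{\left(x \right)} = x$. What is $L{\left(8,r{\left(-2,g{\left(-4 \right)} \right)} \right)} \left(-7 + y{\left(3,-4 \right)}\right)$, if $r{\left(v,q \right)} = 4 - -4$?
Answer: $-880$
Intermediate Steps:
$r{\left(v,q \right)} = 8$ ($r{\left(v,q \right)} = 4 + 4 = 8$)
$L{\left(d,M \right)} = M + d$
$y{\left(c,f \right)} = 4 c f$ ($y{\left(c,f \right)} = 2 c 2 f = 4 c f$)
$L{\left(8,r{\left(-2,g{\left(-4 \right)} \right)} \right)} \left(-7 + y{\left(3,-4 \right)}\right) = \left(8 + 8\right) \left(-7 + 4 \cdot 3 \left(-4\right)\right) = 16 \left(-7 - 48\right) = 16 \left(-55\right) = -880$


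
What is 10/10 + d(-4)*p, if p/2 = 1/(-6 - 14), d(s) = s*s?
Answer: -⅗ ≈ -0.60000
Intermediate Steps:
d(s) = s²
p = -⅒ (p = 2/(-6 - 14) = 2/(-20) = 2*(-1/20) = -⅒ ≈ -0.10000)
10/10 + d(-4)*p = 10/10 + (-4)²*(-⅒) = 10*(⅒) + 16*(-⅒) = 1 - 8/5 = -⅗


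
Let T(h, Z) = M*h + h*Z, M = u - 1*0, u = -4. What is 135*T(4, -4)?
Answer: -4320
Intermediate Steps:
M = -4 (M = -4 - 1*0 = -4 + 0 = -4)
T(h, Z) = -4*h + Z*h (T(h, Z) = -4*h + h*Z = -4*h + Z*h)
135*T(4, -4) = 135*(4*(-4 - 4)) = 135*(4*(-8)) = 135*(-32) = -4320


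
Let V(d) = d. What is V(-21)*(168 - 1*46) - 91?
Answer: -2653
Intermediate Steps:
V(-21)*(168 - 1*46) - 91 = -21*(168 - 1*46) - 91 = -21*(168 - 46) - 91 = -21*122 - 91 = -2562 - 91 = -2653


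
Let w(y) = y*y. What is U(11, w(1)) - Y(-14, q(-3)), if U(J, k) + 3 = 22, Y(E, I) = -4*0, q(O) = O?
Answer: 19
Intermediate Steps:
Y(E, I) = 0
w(y) = y²
U(J, k) = 19 (U(J, k) = -3 + 22 = 19)
U(11, w(1)) - Y(-14, q(-3)) = 19 - 1*0 = 19 + 0 = 19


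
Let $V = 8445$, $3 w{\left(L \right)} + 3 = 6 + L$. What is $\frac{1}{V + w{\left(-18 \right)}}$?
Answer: $\frac{1}{8440} \approx 0.00011848$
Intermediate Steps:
$w{\left(L \right)} = 1 + \frac{L}{3}$ ($w{\left(L \right)} = -1 + \frac{6 + L}{3} = -1 + \left(2 + \frac{L}{3}\right) = 1 + \frac{L}{3}$)
$\frac{1}{V + w{\left(-18 \right)}} = \frac{1}{8445 + \left(1 + \frac{1}{3} \left(-18\right)\right)} = \frac{1}{8445 + \left(1 - 6\right)} = \frac{1}{8445 - 5} = \frac{1}{8440}$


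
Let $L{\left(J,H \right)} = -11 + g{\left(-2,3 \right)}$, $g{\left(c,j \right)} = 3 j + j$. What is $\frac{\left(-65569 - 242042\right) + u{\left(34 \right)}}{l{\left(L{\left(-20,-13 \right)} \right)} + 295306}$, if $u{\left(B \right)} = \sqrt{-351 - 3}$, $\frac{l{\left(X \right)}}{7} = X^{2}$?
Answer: $- \frac{307611}{295313} + \frac{i \sqrt{354}}{295313} \approx -1.0416 + 6.3712 \cdot 10^{-5} i$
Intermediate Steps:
$g{\left(c,j \right)} = 4 j$
$L{\left(J,H \right)} = 1$ ($L{\left(J,H \right)} = -11 + 4 \cdot 3 = -11 + 12 = 1$)
$l{\left(X \right)} = 7 X^{2}$
$u{\left(B \right)} = i \sqrt{354}$ ($u{\left(B \right)} = \sqrt{-354} = i \sqrt{354}$)
$\frac{\left(-65569 - 242042\right) + u{\left(34 \right)}}{l{\left(L{\left(-20,-13 \right)} \right)} + 295306} = \frac{\left(-65569 - 242042\right) + i \sqrt{354}}{7 \cdot 1^{2} + 295306} = \frac{\left(-65569 - 242042\right) + i \sqrt{354}}{7 \cdot 1 + 295306} = \frac{-307611 + i \sqrt{354}}{7 + 295306} = \frac{-307611 + i \sqrt{354}}{295313} = \left(-307611 + i \sqrt{354}\right) \frac{1}{295313} = - \frac{307611}{295313} + \frac{i \sqrt{354}}{295313}$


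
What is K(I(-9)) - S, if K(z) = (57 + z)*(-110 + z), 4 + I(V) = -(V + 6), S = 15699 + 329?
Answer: -22244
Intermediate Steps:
S = 16028
I(V) = -10 - V (I(V) = -4 - (V + 6) = -4 - (6 + V) = -4 + (-6 - V) = -10 - V)
K(z) = (-110 + z)*(57 + z)
K(I(-9)) - S = (-6270 + (-10 - 1*(-9))² - 53*(-10 - 1*(-9))) - 1*16028 = (-6270 + (-10 + 9)² - 53*(-10 + 9)) - 16028 = (-6270 + (-1)² - 53*(-1)) - 16028 = (-6270 + 1 + 53) - 16028 = -6216 - 16028 = -22244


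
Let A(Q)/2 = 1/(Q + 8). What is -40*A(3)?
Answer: -80/11 ≈ -7.2727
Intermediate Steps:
A(Q) = 2/(8 + Q) (A(Q) = 2/(Q + 8) = 2/(8 + Q))
-40*A(3) = -80/(8 + 3) = -80/11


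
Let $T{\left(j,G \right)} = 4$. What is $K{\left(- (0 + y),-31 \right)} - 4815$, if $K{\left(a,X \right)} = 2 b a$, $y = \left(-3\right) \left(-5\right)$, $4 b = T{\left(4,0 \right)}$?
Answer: $-4845$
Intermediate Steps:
$b = 1$ ($b = \frac{1}{4} \cdot 4 = 1$)
$y = 15$
$K{\left(a,X \right)} = 2 a$ ($K{\left(a,X \right)} = 2 \cdot 1 a = 2 a$)
$K{\left(- (0 + y),-31 \right)} - 4815 = 2 \left(- (0 + 15)\right) - 4815 = 2 \left(\left(-1\right) 15\right) - 4815 = 2 \left(-15\right) - 4815 = -30 - 4815 = -4845$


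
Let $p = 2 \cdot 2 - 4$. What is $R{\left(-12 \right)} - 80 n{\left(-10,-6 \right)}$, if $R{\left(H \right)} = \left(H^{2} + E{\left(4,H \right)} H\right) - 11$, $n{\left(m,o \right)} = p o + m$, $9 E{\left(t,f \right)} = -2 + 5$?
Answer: $929$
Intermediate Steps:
$E{\left(t,f \right)} = \frac{1}{3}$ ($E{\left(t,f \right)} = \frac{-2 + 5}{9} = \frac{1}{9} \cdot 3 = \frac{1}{3}$)
$p = 0$ ($p = 4 - 4 = 0$)
$n{\left(m,o \right)} = m$ ($n{\left(m,o \right)} = 0 o + m = 0 + m = m$)
$R{\left(H \right)} = -11 + H^{2} + \frac{H}{3}$ ($R{\left(H \right)} = \left(H^{2} + \frac{H}{3}\right) - 11 = -11 + H^{2} + \frac{H}{3}$)
$R{\left(-12 \right)} - 80 n{\left(-10,-6 \right)} = \left(-11 + \left(-12\right)^{2} + \frac{1}{3} \left(-12\right)\right) - -800 = \left(-11 + 144 - 4\right) + 800 = 129 + 800 = 929$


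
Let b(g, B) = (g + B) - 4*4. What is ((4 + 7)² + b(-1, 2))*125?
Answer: 13250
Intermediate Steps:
b(g, B) = -16 + B + g (b(g, B) = (B + g) - 16 = -16 + B + g)
((4 + 7)² + b(-1, 2))*125 = ((4 + 7)² + (-16 + 2 - 1))*125 = (11² - 15)*125 = (121 - 15)*125 = 106*125 = 13250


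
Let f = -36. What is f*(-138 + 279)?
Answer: -5076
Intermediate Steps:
f*(-138 + 279) = -36*(-138 + 279) = -36*141 = -5076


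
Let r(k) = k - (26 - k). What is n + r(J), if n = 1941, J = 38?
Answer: 1991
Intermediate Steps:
r(k) = -26 + 2*k (r(k) = k + (-26 + k) = -26 + 2*k)
n + r(J) = 1941 + (-26 + 2*38) = 1941 + (-26 + 76) = 1941 + 50 = 1991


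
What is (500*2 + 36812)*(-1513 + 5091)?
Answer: 135291336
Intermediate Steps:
(500*2 + 36812)*(-1513 + 5091) = (1000 + 36812)*3578 = 37812*3578 = 135291336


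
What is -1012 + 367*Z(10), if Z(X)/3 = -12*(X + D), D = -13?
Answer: 38624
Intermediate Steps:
Z(X) = 468 - 36*X (Z(X) = 3*(-12*(X - 13)) = 3*(-12*(-13 + X)) = 3*(156 - 12*X) = 468 - 36*X)
-1012 + 367*Z(10) = -1012 + 367*(468 - 36*10) = -1012 + 367*(468 - 360) = -1012 + 367*108 = -1012 + 39636 = 38624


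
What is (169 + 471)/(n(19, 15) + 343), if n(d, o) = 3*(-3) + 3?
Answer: 640/337 ≈ 1.8991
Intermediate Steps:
n(d, o) = -6 (n(d, o) = -9 + 3 = -6)
(169 + 471)/(n(19, 15) + 343) = (169 + 471)/(-6 + 343) = 640/337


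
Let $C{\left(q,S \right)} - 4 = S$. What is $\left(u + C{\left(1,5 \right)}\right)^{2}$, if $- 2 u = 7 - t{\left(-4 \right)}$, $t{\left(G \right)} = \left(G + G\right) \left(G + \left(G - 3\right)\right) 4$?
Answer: $\frac{131769}{4} \approx 32942.0$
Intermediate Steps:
$t{\left(G \right)} = 8 G \left(-3 + 2 G\right)$ ($t{\left(G \right)} = 2 G \left(G + \left(-3 + G\right)\right) 4 = 2 G \left(-3 + 2 G\right) 4 = 8 G \left(-3 + 2 G\right)$)
$u = \frac{345}{2}$ ($u = - \frac{7 - 8 \left(-4\right) \left(-3 + 2 \left(-4\right)\right)}{2} = - \frac{7 - 8 \left(-4\right) \left(-3 - 8\right)}{2} = - \frac{7 - 8 \left(-4\right) \left(-11\right)}{2} = - \frac{7 - 352}{2} = \left(- \frac{1}{2}\right) \left(-345\right) = \frac{345}{2} \approx 172.5$)
$C{\left(q,S \right)} = 4 + S$
$\left(u + C{\left(1,5 \right)}\right)^{2} = \left(\frac{345}{2} + \left(4 + 5\right)\right)^{2} = \left(\frac{345}{2} + 9\right)^{2} = \left(\frac{363}{2}\right)^{2} = \frac{131769}{4}$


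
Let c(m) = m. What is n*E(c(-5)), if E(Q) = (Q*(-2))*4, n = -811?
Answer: -32440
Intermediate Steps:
E(Q) = -8*Q (E(Q) = -2*Q*4 = -8*Q)
n*E(c(-5)) = -(-6488)*(-5) = -811*40 = -32440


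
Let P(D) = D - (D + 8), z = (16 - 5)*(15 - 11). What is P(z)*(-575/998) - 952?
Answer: -472748/499 ≈ -947.39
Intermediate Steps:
z = 44 (z = 11*4 = 44)
P(D) = -8 (P(D) = D - (8 + D) = D + (-8 - D) = -8)
P(z)*(-575/998) - 952 = -(-4600)/998 - 952 = -8*(-575/998) - 952 = 2300/499 - 952 = -472748/499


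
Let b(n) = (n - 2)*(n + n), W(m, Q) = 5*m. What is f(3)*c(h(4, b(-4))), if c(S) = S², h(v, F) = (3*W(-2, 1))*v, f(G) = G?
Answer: 43200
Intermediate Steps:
b(n) = 2*n*(-2 + n) (b(n) = (-2 + n)*(2*n) = 2*n*(-2 + n))
h(v, F) = -30*v (h(v, F) = (3*(5*(-2)))*v = (3*(-10))*v = -30*v)
f(3)*c(h(4, b(-4))) = 3*(-30*4)² = 3*(-120)² = 3*14400 = 43200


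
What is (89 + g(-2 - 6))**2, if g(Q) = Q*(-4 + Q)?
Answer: 34225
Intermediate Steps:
(89 + g(-2 - 6))**2 = (89 + (-2 - 6)*(-4 + (-2 - 6)))**2 = (89 - 8*(-4 - 8))**2 = (89 - 8*(-12))**2 = (89 + 96)**2 = 185**2 = 34225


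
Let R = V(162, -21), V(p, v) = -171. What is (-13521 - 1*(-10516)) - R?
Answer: -2834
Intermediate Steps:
R = -171
(-13521 - 1*(-10516)) - R = (-13521 - 1*(-10516)) - 1*(-171) = (-13521 + 10516) + 171 = -3005 + 171 = -2834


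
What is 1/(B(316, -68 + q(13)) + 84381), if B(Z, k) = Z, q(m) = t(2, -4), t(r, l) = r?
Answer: 1/84697 ≈ 1.1807e-5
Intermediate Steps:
q(m) = 2
1/(B(316, -68 + q(13)) + 84381) = 1/(316 + 84381) = 1/84697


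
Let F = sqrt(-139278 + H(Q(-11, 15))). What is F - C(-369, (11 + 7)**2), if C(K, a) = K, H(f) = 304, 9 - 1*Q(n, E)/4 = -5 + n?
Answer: 369 + I*sqrt(138974) ≈ 369.0 + 372.79*I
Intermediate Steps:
Q(n, E) = 56 - 4*n (Q(n, E) = 36 - 4*(-5 + n) = 36 + (20 - 4*n) = 56 - 4*n)
F = I*sqrt(138974) (F = sqrt(-139278 + 304) = sqrt(-138974) = I*sqrt(138974) ≈ 372.79*I)
F - C(-369, (11 + 7)**2) = I*sqrt(138974) - 1*(-369) = I*sqrt(138974) + 369 = 369 + I*sqrt(138974)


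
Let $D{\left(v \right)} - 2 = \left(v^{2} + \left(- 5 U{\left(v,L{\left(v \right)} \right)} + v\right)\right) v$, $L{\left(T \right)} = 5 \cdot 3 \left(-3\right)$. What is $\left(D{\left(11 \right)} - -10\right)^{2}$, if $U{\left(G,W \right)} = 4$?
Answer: $1547536$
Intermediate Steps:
$L{\left(T \right)} = -45$ ($L{\left(T \right)} = 15 \left(-3\right) = -45$)
$D{\left(v \right)} = 2 + v \left(-20 + v + v^{2}\right)$ ($D{\left(v \right)} = 2 + \left(v^{2} + \left(\left(-5\right) 4 + v\right)\right) v = 2 + \left(v^{2} + \left(-20 + v\right)\right) v = 2 + \left(-20 + v + v^{2}\right) v = 2 + v \left(-20 + v + v^{2}\right)$)
$\left(D{\left(11 \right)} - -10\right)^{2} = \left(\left(2 + 11^{2} + 11^{3} - 220\right) - -10\right)^{2} = \left(\left(2 + 121 + 1331 - 220\right) + 10\right)^{2} = \left(1234 + 10\right)^{2} = 1244^{2} = 1547536$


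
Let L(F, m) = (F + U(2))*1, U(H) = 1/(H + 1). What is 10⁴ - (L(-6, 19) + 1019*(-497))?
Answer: 1549346/3 ≈ 5.1645e+5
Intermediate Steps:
U(H) = 1/(1 + H)
L(F, m) = ⅓ + F (L(F, m) = (F + 1/(1 + 2))*1 = (F + 1/3)*1 = (F + ⅓)*1 = (⅓ + F)*1 = ⅓ + F)
10⁴ - (L(-6, 19) + 1019*(-497)) = 10⁴ - ((⅓ - 6) + 1019*(-497)) = 10000 - (-17/3 - 506443) = 10000 - 1*(-1519346/3) = 10000 + 1519346/3 = 1549346/3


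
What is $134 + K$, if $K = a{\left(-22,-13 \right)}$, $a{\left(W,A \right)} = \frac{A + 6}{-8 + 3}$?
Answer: $\frac{677}{5} \approx 135.4$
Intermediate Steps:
$a{\left(W,A \right)} = - \frac{6}{5} - \frac{A}{5}$ ($a{\left(W,A \right)} = \frac{6 + A}{-5} = \left(6 + A\right) \left(- \frac{1}{5}\right) = - \frac{6}{5} - \frac{A}{5}$)
$K = \frac{7}{5}$ ($K = - \frac{6}{5} - - \frac{13}{5} = - \frac{6}{5} + \frac{13}{5} = \frac{7}{5} \approx 1.4$)
$134 + K = 134 + \frac{7}{5} = \frac{677}{5}$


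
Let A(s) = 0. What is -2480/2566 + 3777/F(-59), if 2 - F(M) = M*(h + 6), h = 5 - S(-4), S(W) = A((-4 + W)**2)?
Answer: 1346217/278411 ≈ 4.8354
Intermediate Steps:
S(W) = 0
h = 5 (h = 5 - 1*0 = 5 + 0 = 5)
F(M) = 2 - 11*M (F(M) = 2 - M*(5 + 6) = 2 - M*11 = 2 - 11*M)
-2480/2566 + 3777/F(-59) = -2480/2566 + 3777/(2 - 11*(-59)) = -2480*1/2566 + 3777/(2 + 649) = -1240/1283 + 3777/651 = -1240/1283 + 3777*(1/651) = -1240/1283 + 1259/217 = 1346217/278411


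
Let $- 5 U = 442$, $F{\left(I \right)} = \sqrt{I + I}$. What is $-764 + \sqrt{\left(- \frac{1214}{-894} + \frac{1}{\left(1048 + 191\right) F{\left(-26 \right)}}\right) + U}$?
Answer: $-764 + \frac{\sqrt{-50133844060924260 - 17879575350 i \sqrt{13}}}{23999430} \approx -764.0 - 9.3296 i$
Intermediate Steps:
$F{\left(I \right)} = \sqrt{2} \sqrt{I}$ ($F{\left(I \right)} = \sqrt{2 I} = \sqrt{2} \sqrt{I}$)
$U = - \frac{442}{5}$ ($U = \left(- \frac{1}{5}\right) 442 = - \frac{442}{5} \approx -88.4$)
$-764 + \sqrt{\left(- \frac{1214}{-894} + \frac{1}{\left(1048 + 191\right) F{\left(-26 \right)}}\right) + U} = -764 + \sqrt{\left(- \frac{1214}{-894} + \frac{1}{\left(1048 + 191\right) \sqrt{2} \sqrt{-26}}\right) - \frac{442}{5}} = -764 + \sqrt{\left(\left(-1214\right) \left(- \frac{1}{894}\right) + \frac{1}{1239 \sqrt{2} i \sqrt{26}}\right) - \frac{442}{5}} = -764 + \sqrt{\left(\frac{607}{447} + \frac{1}{1239 \cdot 2 i \sqrt{13}}\right) - \frac{442}{5}} = -764 + \sqrt{\left(\frac{607}{447} + \frac{\left(- \frac{1}{26}\right) i \sqrt{13}}{1239}\right) - \frac{442}{5}} = -764 + \sqrt{\left(\frac{607}{447} - \frac{i \sqrt{13}}{32214}\right) - \frac{442}{5}} = -764 + \sqrt{- \frac{194539}{2235} - \frac{i \sqrt{13}}{32214}}$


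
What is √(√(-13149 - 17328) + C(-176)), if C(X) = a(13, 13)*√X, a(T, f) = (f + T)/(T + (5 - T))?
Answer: √5*√I*√(5*√30477 + 104*√11)/5 ≈ 11.035 + 11.035*I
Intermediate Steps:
a(T, f) = T/5 + f/5 (a(T, f) = (T + f)/5 = (T + f)*(⅕) = T/5 + f/5)
C(X) = 26*√X/5 (C(X) = ((⅕)*13 + (⅕)*13)*√X = (13/5 + 13/5)*√X = 26*√X/5)
√(√(-13149 - 17328) + C(-176)) = √(√(-13149 - 17328) + 26*√(-176)/5) = √(√(-30477) + 26*(4*I*√11)/5) = √(I*√30477 + 104*I*√11/5)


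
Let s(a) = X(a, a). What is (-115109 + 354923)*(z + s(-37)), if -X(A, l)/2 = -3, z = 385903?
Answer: 92546380926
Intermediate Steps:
X(A, l) = 6 (X(A, l) = -2*(-3) = 6)
s(a) = 6
(-115109 + 354923)*(z + s(-37)) = (-115109 + 354923)*(385903 + 6) = 239814*385909 = 92546380926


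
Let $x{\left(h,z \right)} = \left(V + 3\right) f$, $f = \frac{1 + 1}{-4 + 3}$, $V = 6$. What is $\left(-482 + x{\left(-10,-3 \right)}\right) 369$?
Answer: $-184500$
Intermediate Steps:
$f = -2$ ($f = \frac{2}{-1} = 2 \left(-1\right) = -2$)
$x{\left(h,z \right)} = -18$ ($x{\left(h,z \right)} = \left(6 + 3\right) \left(-2\right) = 9 \left(-2\right) = -18$)
$\left(-482 + x{\left(-10,-3 \right)}\right) 369 = \left(-482 - 18\right) 369 = \left(-500\right) 369 = -184500$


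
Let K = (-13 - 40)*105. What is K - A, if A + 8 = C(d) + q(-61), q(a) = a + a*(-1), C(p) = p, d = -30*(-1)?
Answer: -5587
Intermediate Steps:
d = 30
K = -5565 (K = -53*105 = -5565)
q(a) = 0 (q(a) = a - a = 0)
A = 22 (A = -8 + (30 + 0) = -8 + 30 = 22)
K - A = -5565 - 1*22 = -5565 - 22 = -5587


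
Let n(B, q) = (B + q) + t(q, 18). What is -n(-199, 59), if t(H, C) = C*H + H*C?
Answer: -1984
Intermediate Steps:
t(H, C) = 2*C*H (t(H, C) = C*H + C*H = 2*C*H)
n(B, q) = B + 37*q (n(B, q) = (B + q) + 2*18*q = (B + q) + 36*q = B + 37*q)
-n(-199, 59) = -(-199 + 37*59) = -(-199 + 2183) = -1*1984 = -1984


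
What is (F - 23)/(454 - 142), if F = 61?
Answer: 19/156 ≈ 0.12179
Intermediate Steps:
(F - 23)/(454 - 142) = (61 - 23)/(454 - 142) = 38/312 = 38*(1/312) = 19/156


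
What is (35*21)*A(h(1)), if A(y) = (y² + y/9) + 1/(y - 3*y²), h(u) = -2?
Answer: 16345/6 ≈ 2724.2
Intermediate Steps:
A(y) = y² + 1/(y - 3*y²) + y/9 (A(y) = (y² + y/9) + 1/(y - 3*y²) = y² + 1/(y - 3*y²) + y/9)
(35*21)*A(h(1)) = (35*21)*((⅑)*(-9 - 1*(-2)² - 6*(-2)³ + 27*(-2)⁴)/(-2*(-1 + 3*(-2)))) = 735*((⅑)*(-½)*(-9 - 1*4 - 6*(-8) + 27*16)/(-1 - 6)) = 735*((⅑)*(-½)*(-9 - 4 + 48 + 432)/(-7)) = 735*((⅑)*(-½)*(-⅐)*467) = 735*(467/126) = 16345/6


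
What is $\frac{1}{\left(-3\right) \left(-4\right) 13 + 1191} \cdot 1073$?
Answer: $\frac{1073}{1347} \approx 0.79659$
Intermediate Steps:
$\frac{1}{\left(-3\right) \left(-4\right) 13 + 1191} \cdot 1073 = \frac{1}{12 \cdot 13 + 1191} \cdot 1073 = \frac{1}{156 + 1191} \cdot 1073 = \frac{1}{1347} \cdot 1073 = \frac{1073}{1347}$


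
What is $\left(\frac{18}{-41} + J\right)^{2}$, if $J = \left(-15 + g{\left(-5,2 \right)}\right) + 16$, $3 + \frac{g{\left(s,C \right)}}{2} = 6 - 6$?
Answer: $\frac{49729}{1681} \approx 29.583$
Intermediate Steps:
$g{\left(s,C \right)} = -6$ ($g{\left(s,C \right)} = -6 + 2 \left(6 - 6\right) = -6 + 2 \cdot 0 = -6 + 0 = -6$)
$J = -5$ ($J = \left(-15 - 6\right) + 16 = -21 + 16 = -5$)
$\left(\frac{18}{-41} + J\right)^{2} = \left(\frac{18}{-41} - 5\right)^{2} = \left(18 \left(- \frac{1}{41}\right) - 5\right)^{2} = \left(- \frac{18}{41} - 5\right)^{2} = \left(- \frac{223}{41}\right)^{2} = \frac{49729}{1681}$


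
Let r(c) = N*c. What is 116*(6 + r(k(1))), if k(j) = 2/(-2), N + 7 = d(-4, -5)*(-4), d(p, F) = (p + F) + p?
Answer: -4524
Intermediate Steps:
d(p, F) = F + 2*p (d(p, F) = (F + p) + p = F + 2*p)
N = 45 (N = -7 + (-5 + 2*(-4))*(-4) = -7 + (-5 - 8)*(-4) = -7 - 13*(-4) = -7 + 52 = 45)
k(j) = -1 (k(j) = 2*(-½) = -1)
r(c) = 45*c
116*(6 + r(k(1))) = 116*(6 + 45*(-1)) = 116*(6 - 45) = 116*(-39) = -4524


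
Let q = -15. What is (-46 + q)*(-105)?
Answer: 6405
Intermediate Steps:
(-46 + q)*(-105) = (-46 - 15)*(-105) = -61*(-105) = 6405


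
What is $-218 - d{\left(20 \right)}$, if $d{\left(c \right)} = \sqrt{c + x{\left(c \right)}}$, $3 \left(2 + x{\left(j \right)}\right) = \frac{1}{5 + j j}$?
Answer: $-218 - \frac{\sqrt{328065}}{135} \approx -222.24$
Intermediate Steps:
$x{\left(j \right)} = -2 + \frac{1}{3 \left(5 + j^{2}\right)}$ ($x{\left(j \right)} = -2 + \frac{1}{3 \left(5 + j j\right)} = -2 + \frac{1}{3 \left(5 + j^{2}\right)}$)
$d{\left(c \right)} = \sqrt{c + \frac{-29 - 6 c^{2}}{3 \left(5 + c^{2}\right)}}$
$-218 - d{\left(20 \right)} = -218 - \frac{\sqrt{3} \sqrt{\frac{-29 - 6 \cdot 20^{2} + 3 \cdot 20 \left(5 + 20^{2}\right)}{5 + 20^{2}}}}{3} = -218 - \frac{\sqrt{3} \sqrt{\frac{-29 - 2400 + 3 \cdot 20 \left(5 + 400\right)}{5 + 400}}}{3} = -218 - \frac{\sqrt{3} \sqrt{\frac{-29 - 2400 + 3 \cdot 20 \cdot 405}{405}}}{3} = -218 - \frac{\sqrt{3} \sqrt{\frac{-29 - 2400 + 24300}{405}}}{3} = -218 - \frac{\sqrt{3} \sqrt{\frac{1}{405} \cdot 21871}}{3} = -218 - \frac{\sqrt{3} \sqrt{\frac{21871}{405}}}{3} = -218 - \frac{\sqrt{3} \frac{\sqrt{109355}}{45}}{3} = -218 - \frac{\sqrt{328065}}{135}$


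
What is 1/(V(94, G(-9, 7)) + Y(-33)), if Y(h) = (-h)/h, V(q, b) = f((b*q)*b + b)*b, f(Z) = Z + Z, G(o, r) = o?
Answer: -1/136891 ≈ -7.3051e-6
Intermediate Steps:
f(Z) = 2*Z
V(q, b) = b*(2*b + 2*q*b²) (V(q, b) = (2*((b*q)*b + b))*b = (2*(q*b² + b))*b = (2*(b + q*b²))*b = (2*b + 2*q*b²)*b = b*(2*b + 2*q*b²))
Y(h) = -1
1/(V(94, G(-9, 7)) + Y(-33)) = 1/(2*(-9)²*(1 - 9*94) - 1) = 1/(2*81*(1 - 846) - 1) = 1/(2*81*(-845) - 1) = 1/(-136890 - 1) = 1/(-136891) = -1/136891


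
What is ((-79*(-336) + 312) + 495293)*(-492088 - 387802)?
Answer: -459433683610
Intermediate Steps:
((-79*(-336) + 312) + 495293)*(-492088 - 387802) = ((26544 + 312) + 495293)*(-879890) = (26856 + 495293)*(-879890) = 522149*(-879890) = -459433683610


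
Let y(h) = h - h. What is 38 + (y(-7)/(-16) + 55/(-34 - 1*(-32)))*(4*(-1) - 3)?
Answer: 461/2 ≈ 230.50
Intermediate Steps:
y(h) = 0
38 + (y(-7)/(-16) + 55/(-34 - 1*(-32)))*(4*(-1) - 3) = 38 + (0/(-16) + 55/(-34 - 1*(-32)))*(4*(-1) - 3) = 38 + (0*(-1/16) + 55/(-34 + 32))*(-4 - 3) = 38 + (0 + 55/(-2))*(-7) = 38 + (0 + 55*(-½))*(-7) = 38 + (0 - 55/2)*(-7) = 38 - 55/2*(-7) = 38 + 385/2 = 461/2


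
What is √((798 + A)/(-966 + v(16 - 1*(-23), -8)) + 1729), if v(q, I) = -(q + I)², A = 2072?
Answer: 7*√77879/47 ≈ 41.563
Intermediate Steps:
v(q, I) = -(I + q)²
√((798 + A)/(-966 + v(16 - 1*(-23), -8)) + 1729) = √((798 + 2072)/(-966 - (-8 + (16 - 1*(-23)))²) + 1729) = √(2870/(-966 - (-8 + (16 + 23))²) + 1729) = √(2870/(-966 - (-8 + 39)²) + 1729) = √(2870/(-966 - 1*31²) + 1729) = √(2870/(-966 - 1*961) + 1729) = √(2870/(-966 - 961) + 1729) = √(2870/(-1927) + 1729) = √(2870*(-1/1927) + 1729) = √(-70/47 + 1729) = √(81193/47) = 7*√77879/47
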